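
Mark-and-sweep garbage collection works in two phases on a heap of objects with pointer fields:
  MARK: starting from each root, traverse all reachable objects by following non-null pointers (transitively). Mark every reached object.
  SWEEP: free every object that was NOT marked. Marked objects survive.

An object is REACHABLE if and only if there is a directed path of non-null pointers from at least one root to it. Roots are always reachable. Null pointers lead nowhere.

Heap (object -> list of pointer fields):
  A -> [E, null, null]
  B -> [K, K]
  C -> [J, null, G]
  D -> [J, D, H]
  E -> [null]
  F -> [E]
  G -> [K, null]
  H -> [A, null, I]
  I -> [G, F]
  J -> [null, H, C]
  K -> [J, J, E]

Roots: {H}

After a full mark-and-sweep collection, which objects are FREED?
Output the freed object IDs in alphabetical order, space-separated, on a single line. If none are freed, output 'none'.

Answer: B D

Derivation:
Roots: H
Mark H: refs=A null I, marked=H
Mark A: refs=E null null, marked=A H
Mark I: refs=G F, marked=A H I
Mark E: refs=null, marked=A E H I
Mark G: refs=K null, marked=A E G H I
Mark F: refs=E, marked=A E F G H I
Mark K: refs=J J E, marked=A E F G H I K
Mark J: refs=null H C, marked=A E F G H I J K
Mark C: refs=J null G, marked=A C E F G H I J K
Unmarked (collected): B D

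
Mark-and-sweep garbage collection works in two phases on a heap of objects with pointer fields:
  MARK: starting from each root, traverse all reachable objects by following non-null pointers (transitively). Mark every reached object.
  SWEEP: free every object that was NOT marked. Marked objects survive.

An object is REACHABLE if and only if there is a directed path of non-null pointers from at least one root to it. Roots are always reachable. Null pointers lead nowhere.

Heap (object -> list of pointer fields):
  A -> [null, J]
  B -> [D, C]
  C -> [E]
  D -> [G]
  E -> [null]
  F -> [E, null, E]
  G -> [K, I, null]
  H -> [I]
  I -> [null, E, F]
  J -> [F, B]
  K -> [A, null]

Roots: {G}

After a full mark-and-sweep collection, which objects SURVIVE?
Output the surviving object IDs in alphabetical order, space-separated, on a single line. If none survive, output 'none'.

Answer: A B C D E F G I J K

Derivation:
Roots: G
Mark G: refs=K I null, marked=G
Mark K: refs=A null, marked=G K
Mark I: refs=null E F, marked=G I K
Mark A: refs=null J, marked=A G I K
Mark E: refs=null, marked=A E G I K
Mark F: refs=E null E, marked=A E F G I K
Mark J: refs=F B, marked=A E F G I J K
Mark B: refs=D C, marked=A B E F G I J K
Mark D: refs=G, marked=A B D E F G I J K
Mark C: refs=E, marked=A B C D E F G I J K
Unmarked (collected): H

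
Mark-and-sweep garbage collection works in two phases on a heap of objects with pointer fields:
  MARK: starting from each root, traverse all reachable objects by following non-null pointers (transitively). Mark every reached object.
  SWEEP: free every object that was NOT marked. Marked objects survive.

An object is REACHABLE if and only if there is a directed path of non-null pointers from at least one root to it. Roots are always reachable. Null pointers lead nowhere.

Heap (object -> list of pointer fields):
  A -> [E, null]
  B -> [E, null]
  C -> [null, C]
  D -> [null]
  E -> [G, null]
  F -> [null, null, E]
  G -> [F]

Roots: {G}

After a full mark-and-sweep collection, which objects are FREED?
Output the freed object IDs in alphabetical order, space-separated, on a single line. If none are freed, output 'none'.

Answer: A B C D

Derivation:
Roots: G
Mark G: refs=F, marked=G
Mark F: refs=null null E, marked=F G
Mark E: refs=G null, marked=E F G
Unmarked (collected): A B C D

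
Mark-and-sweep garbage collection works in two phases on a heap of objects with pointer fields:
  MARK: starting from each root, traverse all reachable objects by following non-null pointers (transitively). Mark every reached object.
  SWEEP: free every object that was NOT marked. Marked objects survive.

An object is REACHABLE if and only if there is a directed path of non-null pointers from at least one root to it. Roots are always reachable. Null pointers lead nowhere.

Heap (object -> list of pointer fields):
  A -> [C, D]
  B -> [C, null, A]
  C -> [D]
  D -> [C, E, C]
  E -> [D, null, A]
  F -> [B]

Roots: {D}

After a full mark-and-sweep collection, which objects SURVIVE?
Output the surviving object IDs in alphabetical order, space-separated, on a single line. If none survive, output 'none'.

Answer: A C D E

Derivation:
Roots: D
Mark D: refs=C E C, marked=D
Mark C: refs=D, marked=C D
Mark E: refs=D null A, marked=C D E
Mark A: refs=C D, marked=A C D E
Unmarked (collected): B F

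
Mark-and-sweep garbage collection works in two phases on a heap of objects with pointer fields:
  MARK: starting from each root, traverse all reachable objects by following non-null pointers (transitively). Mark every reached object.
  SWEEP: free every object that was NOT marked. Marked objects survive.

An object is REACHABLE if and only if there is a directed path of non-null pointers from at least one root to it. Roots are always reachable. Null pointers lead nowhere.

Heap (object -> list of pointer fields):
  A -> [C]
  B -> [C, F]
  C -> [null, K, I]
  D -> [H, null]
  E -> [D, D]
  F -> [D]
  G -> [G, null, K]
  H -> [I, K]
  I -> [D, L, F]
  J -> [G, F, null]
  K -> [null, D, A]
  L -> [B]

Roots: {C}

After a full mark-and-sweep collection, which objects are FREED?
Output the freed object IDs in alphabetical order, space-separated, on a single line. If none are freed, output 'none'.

Roots: C
Mark C: refs=null K I, marked=C
Mark K: refs=null D A, marked=C K
Mark I: refs=D L F, marked=C I K
Mark D: refs=H null, marked=C D I K
Mark A: refs=C, marked=A C D I K
Mark L: refs=B, marked=A C D I K L
Mark F: refs=D, marked=A C D F I K L
Mark H: refs=I K, marked=A C D F H I K L
Mark B: refs=C F, marked=A B C D F H I K L
Unmarked (collected): E G J

Answer: E G J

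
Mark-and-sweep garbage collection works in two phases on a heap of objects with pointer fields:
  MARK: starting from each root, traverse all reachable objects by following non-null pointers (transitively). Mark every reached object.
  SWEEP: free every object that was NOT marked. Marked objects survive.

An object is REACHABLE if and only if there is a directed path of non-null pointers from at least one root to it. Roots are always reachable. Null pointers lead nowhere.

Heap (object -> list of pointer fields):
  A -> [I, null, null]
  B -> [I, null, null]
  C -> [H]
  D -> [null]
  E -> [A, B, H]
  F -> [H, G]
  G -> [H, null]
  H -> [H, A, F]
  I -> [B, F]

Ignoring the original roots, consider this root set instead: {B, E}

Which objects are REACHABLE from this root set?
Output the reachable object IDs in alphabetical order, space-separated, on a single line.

Roots: B E
Mark B: refs=I null null, marked=B
Mark E: refs=A B H, marked=B E
Mark I: refs=B F, marked=B E I
Mark A: refs=I null null, marked=A B E I
Mark H: refs=H A F, marked=A B E H I
Mark F: refs=H G, marked=A B E F H I
Mark G: refs=H null, marked=A B E F G H I
Unmarked (collected): C D

Answer: A B E F G H I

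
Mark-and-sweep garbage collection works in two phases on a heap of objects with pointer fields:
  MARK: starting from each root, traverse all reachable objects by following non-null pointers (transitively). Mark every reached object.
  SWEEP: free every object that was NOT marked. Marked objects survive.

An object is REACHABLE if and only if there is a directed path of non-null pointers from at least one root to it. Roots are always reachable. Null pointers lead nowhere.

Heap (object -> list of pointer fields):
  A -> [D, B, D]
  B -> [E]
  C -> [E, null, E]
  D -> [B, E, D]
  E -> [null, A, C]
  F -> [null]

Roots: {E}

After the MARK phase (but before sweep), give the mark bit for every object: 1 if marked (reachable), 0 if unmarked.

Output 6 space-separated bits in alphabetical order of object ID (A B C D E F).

Answer: 1 1 1 1 1 0

Derivation:
Roots: E
Mark E: refs=null A C, marked=E
Mark A: refs=D B D, marked=A E
Mark C: refs=E null E, marked=A C E
Mark D: refs=B E D, marked=A C D E
Mark B: refs=E, marked=A B C D E
Unmarked (collected): F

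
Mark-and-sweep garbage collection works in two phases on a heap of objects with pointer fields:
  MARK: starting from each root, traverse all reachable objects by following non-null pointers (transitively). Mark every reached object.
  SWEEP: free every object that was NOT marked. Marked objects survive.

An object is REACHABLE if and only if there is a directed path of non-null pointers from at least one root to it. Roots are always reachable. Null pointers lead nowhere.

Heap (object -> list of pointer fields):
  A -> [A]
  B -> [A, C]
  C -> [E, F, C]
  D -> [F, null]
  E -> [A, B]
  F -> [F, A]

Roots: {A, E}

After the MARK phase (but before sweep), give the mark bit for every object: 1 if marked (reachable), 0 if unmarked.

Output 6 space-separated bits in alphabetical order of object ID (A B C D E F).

Answer: 1 1 1 0 1 1

Derivation:
Roots: A E
Mark A: refs=A, marked=A
Mark E: refs=A B, marked=A E
Mark B: refs=A C, marked=A B E
Mark C: refs=E F C, marked=A B C E
Mark F: refs=F A, marked=A B C E F
Unmarked (collected): D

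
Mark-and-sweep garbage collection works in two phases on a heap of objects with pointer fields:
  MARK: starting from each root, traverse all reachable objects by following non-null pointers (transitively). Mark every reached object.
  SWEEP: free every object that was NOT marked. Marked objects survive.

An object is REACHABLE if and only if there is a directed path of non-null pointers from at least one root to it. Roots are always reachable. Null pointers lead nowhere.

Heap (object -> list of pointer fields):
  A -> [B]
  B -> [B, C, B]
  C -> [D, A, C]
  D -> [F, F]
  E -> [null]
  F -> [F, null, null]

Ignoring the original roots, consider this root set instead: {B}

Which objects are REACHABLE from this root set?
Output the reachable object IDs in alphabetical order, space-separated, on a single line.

Answer: A B C D F

Derivation:
Roots: B
Mark B: refs=B C B, marked=B
Mark C: refs=D A C, marked=B C
Mark D: refs=F F, marked=B C D
Mark A: refs=B, marked=A B C D
Mark F: refs=F null null, marked=A B C D F
Unmarked (collected): E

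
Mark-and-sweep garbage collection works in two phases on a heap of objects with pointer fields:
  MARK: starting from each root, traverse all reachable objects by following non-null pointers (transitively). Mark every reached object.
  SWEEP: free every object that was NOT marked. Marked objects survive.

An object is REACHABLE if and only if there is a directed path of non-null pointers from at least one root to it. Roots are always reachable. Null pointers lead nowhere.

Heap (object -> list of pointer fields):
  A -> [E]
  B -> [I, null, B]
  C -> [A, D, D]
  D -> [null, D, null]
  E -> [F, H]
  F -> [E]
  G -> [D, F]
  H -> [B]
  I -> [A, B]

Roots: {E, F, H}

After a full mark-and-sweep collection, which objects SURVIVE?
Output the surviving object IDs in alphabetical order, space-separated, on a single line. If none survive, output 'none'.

Answer: A B E F H I

Derivation:
Roots: E F H
Mark E: refs=F H, marked=E
Mark F: refs=E, marked=E F
Mark H: refs=B, marked=E F H
Mark B: refs=I null B, marked=B E F H
Mark I: refs=A B, marked=B E F H I
Mark A: refs=E, marked=A B E F H I
Unmarked (collected): C D G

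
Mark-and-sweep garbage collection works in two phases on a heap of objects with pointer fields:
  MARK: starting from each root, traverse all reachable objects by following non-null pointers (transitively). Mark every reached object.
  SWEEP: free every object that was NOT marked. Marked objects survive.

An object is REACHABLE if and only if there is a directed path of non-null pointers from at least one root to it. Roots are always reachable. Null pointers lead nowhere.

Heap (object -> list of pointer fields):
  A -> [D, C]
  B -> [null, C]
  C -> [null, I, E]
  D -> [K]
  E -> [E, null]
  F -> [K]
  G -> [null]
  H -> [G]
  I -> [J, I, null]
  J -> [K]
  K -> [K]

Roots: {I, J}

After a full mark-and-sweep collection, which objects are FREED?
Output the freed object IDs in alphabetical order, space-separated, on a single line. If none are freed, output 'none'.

Roots: I J
Mark I: refs=J I null, marked=I
Mark J: refs=K, marked=I J
Mark K: refs=K, marked=I J K
Unmarked (collected): A B C D E F G H

Answer: A B C D E F G H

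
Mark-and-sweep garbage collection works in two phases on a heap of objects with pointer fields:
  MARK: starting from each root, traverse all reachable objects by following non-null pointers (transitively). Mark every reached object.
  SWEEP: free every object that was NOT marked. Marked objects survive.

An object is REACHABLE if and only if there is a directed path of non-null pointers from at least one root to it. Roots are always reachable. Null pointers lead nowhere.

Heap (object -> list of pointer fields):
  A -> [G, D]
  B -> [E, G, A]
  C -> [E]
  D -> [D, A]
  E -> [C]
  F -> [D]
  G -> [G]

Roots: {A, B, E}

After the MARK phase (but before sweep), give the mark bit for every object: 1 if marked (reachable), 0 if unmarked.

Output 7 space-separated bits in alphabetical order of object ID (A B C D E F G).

Roots: A B E
Mark A: refs=G D, marked=A
Mark B: refs=E G A, marked=A B
Mark E: refs=C, marked=A B E
Mark G: refs=G, marked=A B E G
Mark D: refs=D A, marked=A B D E G
Mark C: refs=E, marked=A B C D E G
Unmarked (collected): F

Answer: 1 1 1 1 1 0 1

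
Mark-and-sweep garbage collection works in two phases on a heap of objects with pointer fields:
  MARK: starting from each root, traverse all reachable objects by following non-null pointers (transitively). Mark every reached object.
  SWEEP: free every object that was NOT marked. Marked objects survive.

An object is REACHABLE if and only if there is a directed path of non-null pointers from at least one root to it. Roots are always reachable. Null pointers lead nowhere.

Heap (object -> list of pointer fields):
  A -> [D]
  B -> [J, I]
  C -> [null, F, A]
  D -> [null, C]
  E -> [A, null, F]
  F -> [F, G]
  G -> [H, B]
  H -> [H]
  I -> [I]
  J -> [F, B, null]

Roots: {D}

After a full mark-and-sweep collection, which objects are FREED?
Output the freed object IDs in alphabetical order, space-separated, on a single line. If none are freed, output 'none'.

Answer: E

Derivation:
Roots: D
Mark D: refs=null C, marked=D
Mark C: refs=null F A, marked=C D
Mark F: refs=F G, marked=C D F
Mark A: refs=D, marked=A C D F
Mark G: refs=H B, marked=A C D F G
Mark H: refs=H, marked=A C D F G H
Mark B: refs=J I, marked=A B C D F G H
Mark J: refs=F B null, marked=A B C D F G H J
Mark I: refs=I, marked=A B C D F G H I J
Unmarked (collected): E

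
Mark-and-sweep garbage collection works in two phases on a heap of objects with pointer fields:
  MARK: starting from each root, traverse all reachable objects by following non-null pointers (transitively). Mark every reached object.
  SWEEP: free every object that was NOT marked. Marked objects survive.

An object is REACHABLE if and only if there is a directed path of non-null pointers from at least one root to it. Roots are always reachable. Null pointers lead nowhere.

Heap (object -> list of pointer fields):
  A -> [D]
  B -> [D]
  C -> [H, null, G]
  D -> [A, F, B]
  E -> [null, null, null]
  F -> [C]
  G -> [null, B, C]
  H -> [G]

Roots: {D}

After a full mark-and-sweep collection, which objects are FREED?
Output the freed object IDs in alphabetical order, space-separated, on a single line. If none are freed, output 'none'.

Roots: D
Mark D: refs=A F B, marked=D
Mark A: refs=D, marked=A D
Mark F: refs=C, marked=A D F
Mark B: refs=D, marked=A B D F
Mark C: refs=H null G, marked=A B C D F
Mark H: refs=G, marked=A B C D F H
Mark G: refs=null B C, marked=A B C D F G H
Unmarked (collected): E

Answer: E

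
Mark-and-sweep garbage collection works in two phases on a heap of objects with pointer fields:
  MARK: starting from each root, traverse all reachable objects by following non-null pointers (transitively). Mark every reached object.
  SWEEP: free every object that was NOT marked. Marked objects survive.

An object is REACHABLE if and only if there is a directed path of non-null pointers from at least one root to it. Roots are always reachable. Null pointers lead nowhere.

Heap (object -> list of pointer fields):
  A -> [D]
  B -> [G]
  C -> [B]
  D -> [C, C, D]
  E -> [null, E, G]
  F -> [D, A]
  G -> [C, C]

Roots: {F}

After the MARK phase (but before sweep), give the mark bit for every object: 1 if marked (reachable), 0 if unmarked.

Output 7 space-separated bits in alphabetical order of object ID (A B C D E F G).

Roots: F
Mark F: refs=D A, marked=F
Mark D: refs=C C D, marked=D F
Mark A: refs=D, marked=A D F
Mark C: refs=B, marked=A C D F
Mark B: refs=G, marked=A B C D F
Mark G: refs=C C, marked=A B C D F G
Unmarked (collected): E

Answer: 1 1 1 1 0 1 1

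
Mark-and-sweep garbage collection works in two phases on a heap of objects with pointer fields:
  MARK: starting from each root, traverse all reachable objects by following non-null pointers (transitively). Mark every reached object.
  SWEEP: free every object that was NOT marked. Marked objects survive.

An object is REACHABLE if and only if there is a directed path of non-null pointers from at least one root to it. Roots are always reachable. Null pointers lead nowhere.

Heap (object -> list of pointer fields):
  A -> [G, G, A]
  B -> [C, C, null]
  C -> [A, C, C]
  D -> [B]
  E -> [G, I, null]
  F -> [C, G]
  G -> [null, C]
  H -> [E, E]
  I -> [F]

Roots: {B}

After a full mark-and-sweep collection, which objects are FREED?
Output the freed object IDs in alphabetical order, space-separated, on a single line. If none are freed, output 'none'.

Answer: D E F H I

Derivation:
Roots: B
Mark B: refs=C C null, marked=B
Mark C: refs=A C C, marked=B C
Mark A: refs=G G A, marked=A B C
Mark G: refs=null C, marked=A B C G
Unmarked (collected): D E F H I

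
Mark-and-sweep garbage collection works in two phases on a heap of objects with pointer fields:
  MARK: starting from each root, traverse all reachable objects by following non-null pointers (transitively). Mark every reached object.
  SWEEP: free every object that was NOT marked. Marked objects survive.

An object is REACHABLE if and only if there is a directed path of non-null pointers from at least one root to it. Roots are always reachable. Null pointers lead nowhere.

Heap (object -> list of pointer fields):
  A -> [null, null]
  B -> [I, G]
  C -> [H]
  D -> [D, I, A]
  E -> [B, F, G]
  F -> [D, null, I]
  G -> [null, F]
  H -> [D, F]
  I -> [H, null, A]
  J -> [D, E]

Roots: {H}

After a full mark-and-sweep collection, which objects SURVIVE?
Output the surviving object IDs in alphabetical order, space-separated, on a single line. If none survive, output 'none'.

Roots: H
Mark H: refs=D F, marked=H
Mark D: refs=D I A, marked=D H
Mark F: refs=D null I, marked=D F H
Mark I: refs=H null A, marked=D F H I
Mark A: refs=null null, marked=A D F H I
Unmarked (collected): B C E G J

Answer: A D F H I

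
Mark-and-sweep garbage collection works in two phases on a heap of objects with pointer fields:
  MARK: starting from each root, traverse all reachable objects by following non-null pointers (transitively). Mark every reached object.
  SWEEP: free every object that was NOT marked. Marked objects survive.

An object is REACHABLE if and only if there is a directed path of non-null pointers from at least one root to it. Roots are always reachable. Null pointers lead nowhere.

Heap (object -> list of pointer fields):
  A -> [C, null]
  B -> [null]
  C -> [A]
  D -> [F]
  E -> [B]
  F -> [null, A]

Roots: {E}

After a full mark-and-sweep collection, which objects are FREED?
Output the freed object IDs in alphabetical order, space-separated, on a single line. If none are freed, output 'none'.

Roots: E
Mark E: refs=B, marked=E
Mark B: refs=null, marked=B E
Unmarked (collected): A C D F

Answer: A C D F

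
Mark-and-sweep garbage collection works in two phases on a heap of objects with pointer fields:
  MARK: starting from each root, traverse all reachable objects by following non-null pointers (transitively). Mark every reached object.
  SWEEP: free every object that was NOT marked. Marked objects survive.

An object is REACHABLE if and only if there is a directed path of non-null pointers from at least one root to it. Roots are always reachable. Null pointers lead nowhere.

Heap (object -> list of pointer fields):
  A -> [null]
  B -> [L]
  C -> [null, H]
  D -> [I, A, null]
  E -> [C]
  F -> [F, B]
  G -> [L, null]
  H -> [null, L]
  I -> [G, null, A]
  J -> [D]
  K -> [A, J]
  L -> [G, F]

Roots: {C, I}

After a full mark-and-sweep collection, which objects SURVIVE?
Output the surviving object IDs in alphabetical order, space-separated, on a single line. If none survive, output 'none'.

Roots: C I
Mark C: refs=null H, marked=C
Mark I: refs=G null A, marked=C I
Mark H: refs=null L, marked=C H I
Mark G: refs=L null, marked=C G H I
Mark A: refs=null, marked=A C G H I
Mark L: refs=G F, marked=A C G H I L
Mark F: refs=F B, marked=A C F G H I L
Mark B: refs=L, marked=A B C F G H I L
Unmarked (collected): D E J K

Answer: A B C F G H I L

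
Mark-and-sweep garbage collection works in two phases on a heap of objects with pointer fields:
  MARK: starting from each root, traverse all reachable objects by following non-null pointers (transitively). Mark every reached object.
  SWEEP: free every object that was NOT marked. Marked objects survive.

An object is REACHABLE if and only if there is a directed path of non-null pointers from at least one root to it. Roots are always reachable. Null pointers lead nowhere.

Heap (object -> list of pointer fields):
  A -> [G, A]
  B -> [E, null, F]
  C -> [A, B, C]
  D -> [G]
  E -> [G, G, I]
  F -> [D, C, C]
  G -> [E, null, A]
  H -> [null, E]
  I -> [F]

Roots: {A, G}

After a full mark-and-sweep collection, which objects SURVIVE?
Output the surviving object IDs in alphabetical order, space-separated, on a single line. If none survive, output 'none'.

Roots: A G
Mark A: refs=G A, marked=A
Mark G: refs=E null A, marked=A G
Mark E: refs=G G I, marked=A E G
Mark I: refs=F, marked=A E G I
Mark F: refs=D C C, marked=A E F G I
Mark D: refs=G, marked=A D E F G I
Mark C: refs=A B C, marked=A C D E F G I
Mark B: refs=E null F, marked=A B C D E F G I
Unmarked (collected): H

Answer: A B C D E F G I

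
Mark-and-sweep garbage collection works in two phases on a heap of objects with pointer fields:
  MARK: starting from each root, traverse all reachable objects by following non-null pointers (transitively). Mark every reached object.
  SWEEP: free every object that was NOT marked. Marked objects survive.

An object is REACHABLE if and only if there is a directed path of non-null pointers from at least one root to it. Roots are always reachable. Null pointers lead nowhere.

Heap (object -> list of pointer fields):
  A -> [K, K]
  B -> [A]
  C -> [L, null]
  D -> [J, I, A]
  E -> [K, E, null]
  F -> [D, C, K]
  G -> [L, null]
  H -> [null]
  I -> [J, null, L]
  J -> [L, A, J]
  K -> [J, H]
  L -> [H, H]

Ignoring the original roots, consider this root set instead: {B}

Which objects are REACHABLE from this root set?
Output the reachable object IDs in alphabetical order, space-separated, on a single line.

Roots: B
Mark B: refs=A, marked=B
Mark A: refs=K K, marked=A B
Mark K: refs=J H, marked=A B K
Mark J: refs=L A J, marked=A B J K
Mark H: refs=null, marked=A B H J K
Mark L: refs=H H, marked=A B H J K L
Unmarked (collected): C D E F G I

Answer: A B H J K L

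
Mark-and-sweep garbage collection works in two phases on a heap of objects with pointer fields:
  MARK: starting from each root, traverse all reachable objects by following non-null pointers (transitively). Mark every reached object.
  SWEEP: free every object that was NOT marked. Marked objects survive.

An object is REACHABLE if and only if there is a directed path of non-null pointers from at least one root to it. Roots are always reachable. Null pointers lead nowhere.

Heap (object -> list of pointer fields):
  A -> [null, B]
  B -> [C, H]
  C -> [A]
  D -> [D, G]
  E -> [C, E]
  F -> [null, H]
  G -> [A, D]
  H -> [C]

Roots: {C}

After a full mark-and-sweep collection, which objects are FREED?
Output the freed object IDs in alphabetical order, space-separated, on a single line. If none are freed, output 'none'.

Roots: C
Mark C: refs=A, marked=C
Mark A: refs=null B, marked=A C
Mark B: refs=C H, marked=A B C
Mark H: refs=C, marked=A B C H
Unmarked (collected): D E F G

Answer: D E F G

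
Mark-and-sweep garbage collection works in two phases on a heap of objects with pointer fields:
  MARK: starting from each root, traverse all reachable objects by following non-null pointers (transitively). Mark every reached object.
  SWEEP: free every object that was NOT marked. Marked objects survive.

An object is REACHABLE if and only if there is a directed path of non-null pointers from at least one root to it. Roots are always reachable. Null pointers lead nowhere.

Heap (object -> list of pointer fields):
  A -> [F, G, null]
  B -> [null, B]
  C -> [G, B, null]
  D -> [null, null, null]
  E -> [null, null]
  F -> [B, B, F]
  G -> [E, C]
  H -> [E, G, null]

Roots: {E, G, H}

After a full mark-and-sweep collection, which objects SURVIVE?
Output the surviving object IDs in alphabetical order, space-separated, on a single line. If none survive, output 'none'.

Roots: E G H
Mark E: refs=null null, marked=E
Mark G: refs=E C, marked=E G
Mark H: refs=E G null, marked=E G H
Mark C: refs=G B null, marked=C E G H
Mark B: refs=null B, marked=B C E G H
Unmarked (collected): A D F

Answer: B C E G H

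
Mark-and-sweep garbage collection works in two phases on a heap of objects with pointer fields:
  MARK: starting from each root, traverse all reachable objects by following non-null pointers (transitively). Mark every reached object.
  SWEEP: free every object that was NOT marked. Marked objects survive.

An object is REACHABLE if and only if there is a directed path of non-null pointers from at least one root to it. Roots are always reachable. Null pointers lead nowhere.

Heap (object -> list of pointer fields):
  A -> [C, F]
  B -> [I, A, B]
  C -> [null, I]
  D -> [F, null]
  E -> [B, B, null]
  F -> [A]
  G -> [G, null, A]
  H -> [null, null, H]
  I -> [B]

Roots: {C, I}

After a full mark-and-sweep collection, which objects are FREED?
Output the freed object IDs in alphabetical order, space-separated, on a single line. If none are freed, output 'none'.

Answer: D E G H

Derivation:
Roots: C I
Mark C: refs=null I, marked=C
Mark I: refs=B, marked=C I
Mark B: refs=I A B, marked=B C I
Mark A: refs=C F, marked=A B C I
Mark F: refs=A, marked=A B C F I
Unmarked (collected): D E G H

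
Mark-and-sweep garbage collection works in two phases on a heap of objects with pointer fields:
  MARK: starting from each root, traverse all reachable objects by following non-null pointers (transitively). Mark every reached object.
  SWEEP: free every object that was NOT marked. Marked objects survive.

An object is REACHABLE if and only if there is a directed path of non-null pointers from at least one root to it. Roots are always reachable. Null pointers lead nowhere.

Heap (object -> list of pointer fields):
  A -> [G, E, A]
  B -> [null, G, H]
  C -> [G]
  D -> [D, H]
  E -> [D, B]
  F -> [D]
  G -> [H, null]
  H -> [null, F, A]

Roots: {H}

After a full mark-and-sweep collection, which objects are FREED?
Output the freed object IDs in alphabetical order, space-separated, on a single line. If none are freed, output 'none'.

Answer: C

Derivation:
Roots: H
Mark H: refs=null F A, marked=H
Mark F: refs=D, marked=F H
Mark A: refs=G E A, marked=A F H
Mark D: refs=D H, marked=A D F H
Mark G: refs=H null, marked=A D F G H
Mark E: refs=D B, marked=A D E F G H
Mark B: refs=null G H, marked=A B D E F G H
Unmarked (collected): C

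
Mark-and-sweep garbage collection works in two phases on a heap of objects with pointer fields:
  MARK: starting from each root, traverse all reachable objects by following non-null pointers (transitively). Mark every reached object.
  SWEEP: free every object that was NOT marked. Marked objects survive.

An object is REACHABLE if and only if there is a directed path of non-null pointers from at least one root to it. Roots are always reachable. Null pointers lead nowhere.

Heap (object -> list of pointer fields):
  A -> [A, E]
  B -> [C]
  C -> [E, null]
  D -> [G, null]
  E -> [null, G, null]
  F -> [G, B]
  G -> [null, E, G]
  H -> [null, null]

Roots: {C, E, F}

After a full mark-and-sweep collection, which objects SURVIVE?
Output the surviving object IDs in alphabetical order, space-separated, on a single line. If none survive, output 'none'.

Roots: C E F
Mark C: refs=E null, marked=C
Mark E: refs=null G null, marked=C E
Mark F: refs=G B, marked=C E F
Mark G: refs=null E G, marked=C E F G
Mark B: refs=C, marked=B C E F G
Unmarked (collected): A D H

Answer: B C E F G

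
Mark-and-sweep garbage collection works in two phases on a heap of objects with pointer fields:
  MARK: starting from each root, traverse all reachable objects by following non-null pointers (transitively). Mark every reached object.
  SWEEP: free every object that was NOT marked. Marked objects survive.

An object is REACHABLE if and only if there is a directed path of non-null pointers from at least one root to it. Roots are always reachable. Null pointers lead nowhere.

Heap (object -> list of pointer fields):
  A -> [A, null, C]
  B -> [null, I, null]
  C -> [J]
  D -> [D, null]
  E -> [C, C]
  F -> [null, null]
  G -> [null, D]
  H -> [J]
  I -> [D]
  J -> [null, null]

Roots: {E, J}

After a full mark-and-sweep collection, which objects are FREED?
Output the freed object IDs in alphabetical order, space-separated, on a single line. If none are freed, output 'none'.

Answer: A B D F G H I

Derivation:
Roots: E J
Mark E: refs=C C, marked=E
Mark J: refs=null null, marked=E J
Mark C: refs=J, marked=C E J
Unmarked (collected): A B D F G H I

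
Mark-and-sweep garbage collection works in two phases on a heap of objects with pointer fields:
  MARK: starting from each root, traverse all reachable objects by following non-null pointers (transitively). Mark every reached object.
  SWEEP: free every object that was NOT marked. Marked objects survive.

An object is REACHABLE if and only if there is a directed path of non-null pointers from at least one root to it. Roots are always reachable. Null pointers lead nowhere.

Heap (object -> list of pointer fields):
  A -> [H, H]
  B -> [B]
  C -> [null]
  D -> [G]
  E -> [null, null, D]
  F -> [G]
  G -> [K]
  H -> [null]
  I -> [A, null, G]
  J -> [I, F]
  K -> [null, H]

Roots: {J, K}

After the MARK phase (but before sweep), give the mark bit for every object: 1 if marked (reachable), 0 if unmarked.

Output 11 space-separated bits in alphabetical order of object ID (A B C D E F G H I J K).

Roots: J K
Mark J: refs=I F, marked=J
Mark K: refs=null H, marked=J K
Mark I: refs=A null G, marked=I J K
Mark F: refs=G, marked=F I J K
Mark H: refs=null, marked=F H I J K
Mark A: refs=H H, marked=A F H I J K
Mark G: refs=K, marked=A F G H I J K
Unmarked (collected): B C D E

Answer: 1 0 0 0 0 1 1 1 1 1 1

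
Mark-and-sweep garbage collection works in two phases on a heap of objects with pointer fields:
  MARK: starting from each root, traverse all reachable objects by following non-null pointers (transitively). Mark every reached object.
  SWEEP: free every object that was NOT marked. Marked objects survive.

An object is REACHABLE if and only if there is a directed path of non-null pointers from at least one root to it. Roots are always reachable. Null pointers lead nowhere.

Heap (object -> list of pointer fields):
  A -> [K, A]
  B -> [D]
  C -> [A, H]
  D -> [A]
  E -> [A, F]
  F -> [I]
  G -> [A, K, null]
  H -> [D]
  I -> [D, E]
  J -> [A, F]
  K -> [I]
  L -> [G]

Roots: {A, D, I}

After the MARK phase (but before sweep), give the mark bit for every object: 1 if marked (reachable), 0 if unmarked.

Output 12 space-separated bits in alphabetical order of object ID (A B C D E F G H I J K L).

Answer: 1 0 0 1 1 1 0 0 1 0 1 0

Derivation:
Roots: A D I
Mark A: refs=K A, marked=A
Mark D: refs=A, marked=A D
Mark I: refs=D E, marked=A D I
Mark K: refs=I, marked=A D I K
Mark E: refs=A F, marked=A D E I K
Mark F: refs=I, marked=A D E F I K
Unmarked (collected): B C G H J L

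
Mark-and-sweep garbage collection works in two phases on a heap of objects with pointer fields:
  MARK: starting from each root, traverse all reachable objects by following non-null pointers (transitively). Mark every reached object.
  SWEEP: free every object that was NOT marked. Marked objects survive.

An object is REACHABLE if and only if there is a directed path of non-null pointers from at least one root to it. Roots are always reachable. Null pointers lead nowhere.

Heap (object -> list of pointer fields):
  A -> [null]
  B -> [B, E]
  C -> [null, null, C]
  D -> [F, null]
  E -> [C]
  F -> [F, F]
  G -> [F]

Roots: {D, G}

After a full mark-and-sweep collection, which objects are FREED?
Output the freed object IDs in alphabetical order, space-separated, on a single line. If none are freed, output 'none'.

Roots: D G
Mark D: refs=F null, marked=D
Mark G: refs=F, marked=D G
Mark F: refs=F F, marked=D F G
Unmarked (collected): A B C E

Answer: A B C E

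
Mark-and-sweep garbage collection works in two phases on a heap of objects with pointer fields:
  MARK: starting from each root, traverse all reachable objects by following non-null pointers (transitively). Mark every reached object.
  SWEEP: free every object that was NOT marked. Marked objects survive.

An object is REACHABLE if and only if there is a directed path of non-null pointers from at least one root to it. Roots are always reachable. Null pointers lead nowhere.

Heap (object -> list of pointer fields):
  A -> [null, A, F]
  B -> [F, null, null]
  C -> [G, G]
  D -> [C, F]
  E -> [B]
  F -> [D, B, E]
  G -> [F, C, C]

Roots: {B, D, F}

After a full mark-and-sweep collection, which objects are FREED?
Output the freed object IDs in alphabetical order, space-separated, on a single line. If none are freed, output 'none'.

Answer: A

Derivation:
Roots: B D F
Mark B: refs=F null null, marked=B
Mark D: refs=C F, marked=B D
Mark F: refs=D B E, marked=B D F
Mark C: refs=G G, marked=B C D F
Mark E: refs=B, marked=B C D E F
Mark G: refs=F C C, marked=B C D E F G
Unmarked (collected): A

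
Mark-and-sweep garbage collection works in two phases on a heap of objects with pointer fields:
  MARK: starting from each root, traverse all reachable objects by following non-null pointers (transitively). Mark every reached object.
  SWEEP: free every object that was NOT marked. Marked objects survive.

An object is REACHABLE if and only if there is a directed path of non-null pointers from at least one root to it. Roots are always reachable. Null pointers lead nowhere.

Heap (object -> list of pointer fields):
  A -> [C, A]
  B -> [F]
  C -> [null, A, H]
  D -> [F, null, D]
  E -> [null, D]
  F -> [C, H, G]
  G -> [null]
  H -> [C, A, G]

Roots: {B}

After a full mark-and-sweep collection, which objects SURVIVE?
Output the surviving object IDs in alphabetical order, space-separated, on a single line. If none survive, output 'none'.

Roots: B
Mark B: refs=F, marked=B
Mark F: refs=C H G, marked=B F
Mark C: refs=null A H, marked=B C F
Mark H: refs=C A G, marked=B C F H
Mark G: refs=null, marked=B C F G H
Mark A: refs=C A, marked=A B C F G H
Unmarked (collected): D E

Answer: A B C F G H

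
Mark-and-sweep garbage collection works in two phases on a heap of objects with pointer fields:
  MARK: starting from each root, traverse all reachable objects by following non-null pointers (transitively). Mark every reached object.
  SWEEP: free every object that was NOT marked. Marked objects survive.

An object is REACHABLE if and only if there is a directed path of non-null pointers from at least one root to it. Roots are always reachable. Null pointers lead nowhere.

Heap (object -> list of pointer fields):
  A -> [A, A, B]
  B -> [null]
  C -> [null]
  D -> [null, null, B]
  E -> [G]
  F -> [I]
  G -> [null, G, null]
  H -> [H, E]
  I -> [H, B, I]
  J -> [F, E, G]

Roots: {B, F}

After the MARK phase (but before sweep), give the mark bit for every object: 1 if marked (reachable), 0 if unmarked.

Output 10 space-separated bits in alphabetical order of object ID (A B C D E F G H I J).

Roots: B F
Mark B: refs=null, marked=B
Mark F: refs=I, marked=B F
Mark I: refs=H B I, marked=B F I
Mark H: refs=H E, marked=B F H I
Mark E: refs=G, marked=B E F H I
Mark G: refs=null G null, marked=B E F G H I
Unmarked (collected): A C D J

Answer: 0 1 0 0 1 1 1 1 1 0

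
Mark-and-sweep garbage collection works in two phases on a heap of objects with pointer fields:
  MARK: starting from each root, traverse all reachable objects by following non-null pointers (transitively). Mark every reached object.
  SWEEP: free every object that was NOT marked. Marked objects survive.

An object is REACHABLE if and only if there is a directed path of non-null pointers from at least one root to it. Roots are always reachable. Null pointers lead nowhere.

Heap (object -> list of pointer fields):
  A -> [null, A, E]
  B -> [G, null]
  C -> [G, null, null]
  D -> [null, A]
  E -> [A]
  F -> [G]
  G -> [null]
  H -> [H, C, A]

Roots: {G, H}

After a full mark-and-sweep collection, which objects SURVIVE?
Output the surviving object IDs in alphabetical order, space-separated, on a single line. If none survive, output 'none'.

Answer: A C E G H

Derivation:
Roots: G H
Mark G: refs=null, marked=G
Mark H: refs=H C A, marked=G H
Mark C: refs=G null null, marked=C G H
Mark A: refs=null A E, marked=A C G H
Mark E: refs=A, marked=A C E G H
Unmarked (collected): B D F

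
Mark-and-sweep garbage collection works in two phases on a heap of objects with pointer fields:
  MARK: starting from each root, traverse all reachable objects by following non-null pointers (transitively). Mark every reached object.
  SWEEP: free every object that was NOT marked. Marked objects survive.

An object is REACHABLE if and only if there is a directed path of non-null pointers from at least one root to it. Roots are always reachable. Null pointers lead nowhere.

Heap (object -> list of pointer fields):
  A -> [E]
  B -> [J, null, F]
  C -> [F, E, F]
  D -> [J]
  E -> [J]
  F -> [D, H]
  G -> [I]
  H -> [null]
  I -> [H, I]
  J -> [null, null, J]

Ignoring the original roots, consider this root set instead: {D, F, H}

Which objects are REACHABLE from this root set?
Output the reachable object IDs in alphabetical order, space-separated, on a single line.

Answer: D F H J

Derivation:
Roots: D F H
Mark D: refs=J, marked=D
Mark F: refs=D H, marked=D F
Mark H: refs=null, marked=D F H
Mark J: refs=null null J, marked=D F H J
Unmarked (collected): A B C E G I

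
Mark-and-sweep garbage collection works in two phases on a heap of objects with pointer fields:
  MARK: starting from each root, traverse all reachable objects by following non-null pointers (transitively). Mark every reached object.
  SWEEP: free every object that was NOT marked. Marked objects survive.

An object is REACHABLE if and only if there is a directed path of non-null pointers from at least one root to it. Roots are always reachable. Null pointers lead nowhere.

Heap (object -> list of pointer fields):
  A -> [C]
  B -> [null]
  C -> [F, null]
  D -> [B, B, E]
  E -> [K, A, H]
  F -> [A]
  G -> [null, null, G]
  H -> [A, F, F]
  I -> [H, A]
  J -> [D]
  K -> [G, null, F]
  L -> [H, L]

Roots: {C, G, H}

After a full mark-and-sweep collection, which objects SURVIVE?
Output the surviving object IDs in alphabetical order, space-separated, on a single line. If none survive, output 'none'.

Answer: A C F G H

Derivation:
Roots: C G H
Mark C: refs=F null, marked=C
Mark G: refs=null null G, marked=C G
Mark H: refs=A F F, marked=C G H
Mark F: refs=A, marked=C F G H
Mark A: refs=C, marked=A C F G H
Unmarked (collected): B D E I J K L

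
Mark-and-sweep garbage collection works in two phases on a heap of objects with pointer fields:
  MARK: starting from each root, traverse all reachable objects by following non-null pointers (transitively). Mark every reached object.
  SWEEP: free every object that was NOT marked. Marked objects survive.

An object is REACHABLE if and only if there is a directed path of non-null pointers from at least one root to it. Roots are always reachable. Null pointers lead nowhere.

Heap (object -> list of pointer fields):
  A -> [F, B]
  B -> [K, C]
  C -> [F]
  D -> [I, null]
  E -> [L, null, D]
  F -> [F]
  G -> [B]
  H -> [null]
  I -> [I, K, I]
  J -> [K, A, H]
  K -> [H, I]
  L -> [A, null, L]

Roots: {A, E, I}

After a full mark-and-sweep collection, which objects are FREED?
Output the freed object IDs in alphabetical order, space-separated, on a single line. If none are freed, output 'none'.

Roots: A E I
Mark A: refs=F B, marked=A
Mark E: refs=L null D, marked=A E
Mark I: refs=I K I, marked=A E I
Mark F: refs=F, marked=A E F I
Mark B: refs=K C, marked=A B E F I
Mark L: refs=A null L, marked=A B E F I L
Mark D: refs=I null, marked=A B D E F I L
Mark K: refs=H I, marked=A B D E F I K L
Mark C: refs=F, marked=A B C D E F I K L
Mark H: refs=null, marked=A B C D E F H I K L
Unmarked (collected): G J

Answer: G J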